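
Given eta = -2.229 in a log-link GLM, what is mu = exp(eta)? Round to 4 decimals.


The inverse log link gives:
mu = exp(-2.229) = 0.1076.

0.1076


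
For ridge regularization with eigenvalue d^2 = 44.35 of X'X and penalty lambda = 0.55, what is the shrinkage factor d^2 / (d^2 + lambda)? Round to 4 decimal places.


Compute the denominator: 44.35 + 0.55 = 44.9000.
Shrinkage factor = 44.35 / 44.9000 = 0.9878.

0.9878


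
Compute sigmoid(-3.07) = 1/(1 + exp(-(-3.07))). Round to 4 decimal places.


Compute exp(3.0700) = 21.5419.
Sigmoid = 1 / (1 + 21.5419) = 1 / 22.5419 = 0.0444.

0.0444


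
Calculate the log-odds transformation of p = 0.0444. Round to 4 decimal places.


Compute the odds: 0.0444/0.9556 = 0.0465.
Take the natural log: ln(0.0465) = -3.0691.

-3.0691


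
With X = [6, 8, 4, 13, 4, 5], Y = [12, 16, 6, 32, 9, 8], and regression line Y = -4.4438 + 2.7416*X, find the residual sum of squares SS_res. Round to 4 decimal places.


Compute predicted values, then residuals = yi - yhat_i.
Residuals: [-0.0058, -1.4890, -0.5226, 0.8030, 2.4774, -1.2642].
SSres = sum(residual^2) = 10.8708.

10.8708


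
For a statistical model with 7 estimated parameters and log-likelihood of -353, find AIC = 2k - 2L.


Compute:
2k = 2*7 = 14.
-2*loglik = -2*(-353) = 706.
AIC = 14 + 706 = 720.

720


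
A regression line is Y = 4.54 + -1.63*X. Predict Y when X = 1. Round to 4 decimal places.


Plug X = 1 into Y = 4.54 + -1.63*X:
Y = 4.54 + -1.6300 = 2.9100.

2.9100


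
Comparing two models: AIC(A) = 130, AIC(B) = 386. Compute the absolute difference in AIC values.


Compute |130 - 386| = 256.
Model A has the smaller AIC.

256


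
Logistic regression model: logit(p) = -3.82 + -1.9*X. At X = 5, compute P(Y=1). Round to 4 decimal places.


z = -3.82 + -1.9 * 5 = -13.3200.
Sigmoid: P = 1 / (1 + exp(13.3200)) = 0.0000.

0.0000


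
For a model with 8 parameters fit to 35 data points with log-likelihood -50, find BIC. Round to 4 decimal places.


k * ln(n) = 8 * ln(35) = 8 * 3.555348 = 28.442784.
-2 * loglik = -2 * (-50) = 100.
BIC = 28.442784 + 100 = 128.442784, which rounds to 128.4428.

128.4428


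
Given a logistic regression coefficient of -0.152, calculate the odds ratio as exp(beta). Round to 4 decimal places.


exp(-0.152) = 0.8590.
So the odds ratio is 0.8590.

0.8590


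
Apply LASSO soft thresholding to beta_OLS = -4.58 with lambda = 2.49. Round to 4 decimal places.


|beta_OLS| = 4.58.
lambda = 2.49.
Since |beta| > lambda, coefficient = sign(beta)*(|beta| - lambda) = -2.0900.
Result = -2.0900.

-2.0900


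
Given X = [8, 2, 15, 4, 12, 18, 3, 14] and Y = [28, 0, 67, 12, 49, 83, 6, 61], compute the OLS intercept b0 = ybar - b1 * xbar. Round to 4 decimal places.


Compute b1 = 5.0923 from the OLS formula.
With xbar = 9.5000 and ybar = 38.2500, the intercept is:
b0 = 38.2500 - 5.0923 * 9.5000 = -10.1269.

-10.1269


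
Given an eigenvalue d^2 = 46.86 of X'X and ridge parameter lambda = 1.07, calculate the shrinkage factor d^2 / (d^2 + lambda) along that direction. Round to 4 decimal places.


d^2 + lambda = 46.86 + 1.07 = 47.9300.
Shrinkage factor = 46.86/47.9300 = 0.9777.

0.9777


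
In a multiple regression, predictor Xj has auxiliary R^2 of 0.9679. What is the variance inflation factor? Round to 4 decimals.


VIF = 1 / (1 - 0.9679).
= 1 / 0.0321 = 31.1526.

31.1526


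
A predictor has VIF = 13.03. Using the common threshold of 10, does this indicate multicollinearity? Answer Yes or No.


Compare VIF = 13.03 to the threshold of 10.
13.03 >= 10, so the answer is Yes.

Yes


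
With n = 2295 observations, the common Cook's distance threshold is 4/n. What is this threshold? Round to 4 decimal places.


The threshold is 4/n.
4/2295 = 0.0017.

0.0017


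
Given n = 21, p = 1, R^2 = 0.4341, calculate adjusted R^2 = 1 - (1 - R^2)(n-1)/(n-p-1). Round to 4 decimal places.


Adjusted R^2 = 1 - (1 - R^2) * (n-1)/(n-p-1).
(1 - R^2) = 0.5659.
(n-1)/(n-p-1) = 20/19.
(1 - R^2) * (n-1) = 0.5659 * 20 = 11.3180.
Divide by (n-p-1): 11.3180 / 19 = 0.5957.
Adj R^2 = 1 - 0.5957 = 0.4043.

0.4043


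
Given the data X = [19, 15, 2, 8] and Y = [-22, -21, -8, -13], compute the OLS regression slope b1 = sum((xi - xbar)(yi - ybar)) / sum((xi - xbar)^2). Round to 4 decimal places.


Calculate xbar = 11.0000, ybar = -16.0000.
S_xx = 170.0000, S_xy = -149.0000.
Using b1 = S_xy / S_xx = -149.0000 / 170.0000, we get b1 = -0.8765.

-0.8765


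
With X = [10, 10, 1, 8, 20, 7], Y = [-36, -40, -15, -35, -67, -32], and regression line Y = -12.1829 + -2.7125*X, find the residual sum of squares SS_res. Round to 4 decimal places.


For each point, residual = actual - predicted.
Residuals: [3.3079, -0.6921, -0.1046, -1.1171, -0.5671, -0.8296].
Sum of squared residuals = 13.6899.

13.6899


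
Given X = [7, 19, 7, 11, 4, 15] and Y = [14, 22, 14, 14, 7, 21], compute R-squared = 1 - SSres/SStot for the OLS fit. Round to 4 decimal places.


Fit the OLS line: b0 = 5.7879, b1 = 0.9091.
SSres = 19.5152.
SStot = 151.3333.
R^2 = 1 - 19.5152/151.3333 = 0.8710.

0.8710


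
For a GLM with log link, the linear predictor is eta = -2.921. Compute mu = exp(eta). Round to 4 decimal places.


The inverse log link gives:
mu = exp(-2.921) = 0.0539.

0.0539


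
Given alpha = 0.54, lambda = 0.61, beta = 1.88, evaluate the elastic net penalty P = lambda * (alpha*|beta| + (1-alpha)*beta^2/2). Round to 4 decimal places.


alpha * |beta| = 0.54 * 1.88 = 1.0152.
(1-alpha) * beta^2/2 = 0.46 * 3.5344/2 = 0.8129.
Total = 0.61 * (1.0152 + 0.8129) = 1.1151.

1.1151


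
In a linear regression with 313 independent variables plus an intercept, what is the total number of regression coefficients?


Each predictor gets one coefficient, plus one intercept.
Total parameters = 313 + 1 = 314.

314


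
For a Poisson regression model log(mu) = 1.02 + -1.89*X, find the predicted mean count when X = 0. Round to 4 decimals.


Compute eta = 1.02 + -1.89 * 0 = 1.0200.
Apply inverse link: mu = e^1.0200 = 2.7732.

2.7732


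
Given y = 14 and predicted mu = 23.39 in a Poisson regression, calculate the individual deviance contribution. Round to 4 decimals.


First: ln(14/23.39) = -0.513251.
Then: 14 * -0.513251 = -7.185514.
y - mu = 14 - 23.39 = -9.39.
D = 2(-7.185514 - -9.39) = 4.408972, which rounds to 4.4090.

4.4090


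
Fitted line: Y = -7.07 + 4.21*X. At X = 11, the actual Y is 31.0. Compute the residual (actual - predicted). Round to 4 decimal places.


Predicted = -7.07 + 4.21 * 11 = 39.2400.
Residual = 31.0 - 39.2400 = -8.2400.

-8.2400


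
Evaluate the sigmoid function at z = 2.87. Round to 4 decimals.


exp(-2.8700) = 0.0567.
1 + exp(-z) = 1.0567.
sigmoid = 1/1.0567 = 0.9463.

0.9463


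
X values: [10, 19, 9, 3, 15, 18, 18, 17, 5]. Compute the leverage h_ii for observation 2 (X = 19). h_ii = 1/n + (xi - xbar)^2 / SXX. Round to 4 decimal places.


Mean of X: xbar = 12.6667.
SXX = 294.0000.
For X = 19: h = 1/9 + (19 - 12.6667)^2/294.0000 = 0.2475.

0.2475


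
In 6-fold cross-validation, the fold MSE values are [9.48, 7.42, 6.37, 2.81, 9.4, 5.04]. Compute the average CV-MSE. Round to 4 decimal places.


Sum of fold MSEs = 40.5200.
Average = 40.5200 / 6 = 6.7533.

6.7533


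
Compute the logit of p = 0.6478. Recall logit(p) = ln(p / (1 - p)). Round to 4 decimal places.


1 - p = 0.3522.
p/(1-p) = 1.8393.
logit = ln(1.8393) = 0.6094.

0.6094


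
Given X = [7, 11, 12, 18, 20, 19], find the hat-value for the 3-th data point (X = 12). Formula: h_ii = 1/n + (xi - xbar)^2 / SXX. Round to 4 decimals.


Compute xbar = 14.5000 with n = 6 observations.
SXX = 137.5000.
Leverage = 1/6 + (12 - 14.5000)^2/137.5000 = 0.2121.

0.2121


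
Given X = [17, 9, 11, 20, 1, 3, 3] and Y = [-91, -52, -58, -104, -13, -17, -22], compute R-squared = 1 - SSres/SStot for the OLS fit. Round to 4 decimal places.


After computing the OLS fit (b0=-5.9974, b1=-4.9222):
SSres = 29.4604, SStot = 7900.0000.
R^2 = 1 - 29.4604/7900.0000 = 0.9963.

0.9963


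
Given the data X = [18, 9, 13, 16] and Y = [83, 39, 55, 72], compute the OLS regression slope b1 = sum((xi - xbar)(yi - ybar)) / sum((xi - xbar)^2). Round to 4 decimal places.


The sample means are xbar = 14.0000 and ybar = 62.2500.
Compute S_xx = 46.0000 and S_xy = 226.0000.
Slope b1 = S_xy / S_xx = 226.0000 / 46.0000 = 4.9130.

4.9130


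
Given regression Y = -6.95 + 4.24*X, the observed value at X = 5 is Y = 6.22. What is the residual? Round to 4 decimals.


Predicted = -6.95 + 4.24 * 5 = 14.2500.
Residual = 6.22 - 14.2500 = -8.0300.

-8.0300


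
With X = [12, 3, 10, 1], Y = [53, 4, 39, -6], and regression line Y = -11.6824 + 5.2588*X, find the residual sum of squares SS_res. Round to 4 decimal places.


Compute predicted values, then residuals = yi - yhat_i.
Residuals: [1.5768, -0.0940, -1.9056, 0.4236].
SSres = sum(residual^2) = 6.3059.

6.3059


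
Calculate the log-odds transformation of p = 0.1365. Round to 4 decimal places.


1 - p = 0.8635.
p/(1-p) = 0.1581.
logit = ln(0.1581) = -1.8447.

-1.8447


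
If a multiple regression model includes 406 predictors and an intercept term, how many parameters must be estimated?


Total coefficients = number of predictors + 1 (for the intercept).
= 406 + 1 = 407.

407


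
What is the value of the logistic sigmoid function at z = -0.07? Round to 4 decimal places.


First, exp(0.0700) = 1.0725.
Then sigma(z) = 1/(1 + 1.0725) = 0.4825.

0.4825


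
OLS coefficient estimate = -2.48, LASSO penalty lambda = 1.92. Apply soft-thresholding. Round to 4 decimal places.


Check: |-2.48| = 2.48 vs lambda = 1.92.
Since |beta| > lambda, coefficient = sign(beta)*(|beta| - lambda) = -0.5600.
Soft-thresholded coefficient = -0.5600.

-0.5600


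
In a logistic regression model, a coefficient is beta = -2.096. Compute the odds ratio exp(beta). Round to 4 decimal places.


The odds ratio is computed as:
OR = e^(-2.096) = 0.1229.

0.1229


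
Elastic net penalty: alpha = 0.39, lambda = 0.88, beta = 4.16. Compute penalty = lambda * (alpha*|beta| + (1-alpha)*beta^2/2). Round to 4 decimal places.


L1 component = 0.39 * |4.16| = 1.6224.
L2 component = 0.61 * 4.16^2 / 2 = 5.2782.
Penalty = 0.88 * (1.6224 + 5.2782) = 0.88 * 6.9006 = 6.0725.

6.0725


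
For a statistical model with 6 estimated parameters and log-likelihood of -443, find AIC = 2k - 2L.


AIC = 2*6 - 2*(-443).
= 12 + 886 = 898.

898


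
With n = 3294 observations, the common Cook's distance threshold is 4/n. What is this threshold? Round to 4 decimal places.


The threshold is 4/n.
4/3294 = 0.0012.

0.0012


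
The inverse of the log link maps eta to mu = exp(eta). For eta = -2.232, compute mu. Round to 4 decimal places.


mu = exp(eta) = exp(-2.232).
= 0.1073.

0.1073


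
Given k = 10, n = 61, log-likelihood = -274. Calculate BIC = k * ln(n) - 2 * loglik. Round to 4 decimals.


ln(61) = 4.110874.
k * ln(n) = 10 * 4.110874 = 41.108740.
-2L = 548.
BIC = 41.108740 + 548 = 589.108740, which rounds to 589.1087.

589.1087


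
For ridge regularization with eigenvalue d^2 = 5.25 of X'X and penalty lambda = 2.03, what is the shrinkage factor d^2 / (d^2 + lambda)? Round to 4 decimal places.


Denominator = d^2 + lambda = 5.25 + 2.03 = 7.2800.
Shrinkage = 5.25 / 7.2800 = 0.7212.

0.7212


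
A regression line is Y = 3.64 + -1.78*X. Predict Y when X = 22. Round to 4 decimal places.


Plug X = 22 into Y = 3.64 + -1.78*X:
Y = 3.64 + -39.1600 = -35.5200.

-35.5200


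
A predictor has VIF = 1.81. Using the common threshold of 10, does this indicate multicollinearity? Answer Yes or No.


The threshold is 10.
VIF = 1.81 is < 10.
Multicollinearity indication: No.

No


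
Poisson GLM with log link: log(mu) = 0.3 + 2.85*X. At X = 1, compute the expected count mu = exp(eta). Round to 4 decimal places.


eta = 0.3 + 2.85 * 1 = 3.1500.
mu = exp(3.1500) = 23.3361.

23.3361


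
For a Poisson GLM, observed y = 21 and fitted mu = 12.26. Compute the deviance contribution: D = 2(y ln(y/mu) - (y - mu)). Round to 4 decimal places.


Compute y*ln(y/mu) = 21*ln(21/12.26) = 21*0.538181 = 11.301801.
y - mu = 8.74.
D = 2*(11.301801 - (8.74)) = 5.123602, which rounds to 5.1236.

5.1236


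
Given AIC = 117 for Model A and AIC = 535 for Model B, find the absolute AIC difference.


|AIC_A - AIC_B| = |117 - 535| = 418.
Model A is preferred (lower AIC).

418


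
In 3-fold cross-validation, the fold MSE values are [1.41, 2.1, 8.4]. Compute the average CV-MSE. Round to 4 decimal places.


Total MSE across folds = 11.9100.
CV-MSE = 11.9100/3 = 3.9700.

3.9700


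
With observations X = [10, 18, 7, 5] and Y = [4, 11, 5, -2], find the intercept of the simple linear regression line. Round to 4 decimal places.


The slope is b1 = 0.8469.
Sample means are xbar = 10.0000 and ybar = 4.5000.
Intercept: b0 = 4.5000 - (0.8469)(10.0000) = -3.9694.

-3.9694


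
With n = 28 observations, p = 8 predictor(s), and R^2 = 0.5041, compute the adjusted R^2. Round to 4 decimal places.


Adjusted R^2 = 1 - (1 - R^2) * (n-1)/(n-p-1).
(1 - R^2) = 0.4959.
(n-1)/(n-p-1) = 27/19.
(1 - R^2) * (n-1) = 0.4959 * 27 = 13.3893.
Divide by (n-p-1): 13.3893 / 19 = 0.7047.
Adj R^2 = 1 - 0.7047 = 0.2953.

0.2953


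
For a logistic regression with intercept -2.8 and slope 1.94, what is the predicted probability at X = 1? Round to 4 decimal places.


Linear predictor: z = -2.8 + 1.94 * 1 = -0.8600.
P = 1/(1 + exp(0.8600)) = 1/(1 + 2.3632) = 0.2973.

0.2973


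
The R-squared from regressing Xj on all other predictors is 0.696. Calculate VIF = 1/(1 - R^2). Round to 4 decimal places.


VIF = 1 / (1 - 0.696).
= 1 / 0.304 = 3.2895.

3.2895


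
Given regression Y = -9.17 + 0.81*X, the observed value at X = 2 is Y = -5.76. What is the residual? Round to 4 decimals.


Fitted value at X = 2 is yhat = -9.17 + 0.81*2 = -7.5500.
Residual = -5.76 - -7.5500 = 1.7900.

1.7900


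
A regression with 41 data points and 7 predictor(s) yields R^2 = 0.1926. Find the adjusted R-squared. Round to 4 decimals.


Using the formula:
(1 - 0.1926) = 0.8074.
Multiply by 40/33: 0.8074 * 40 = 32.2960, then 32.2960 / 33 = 0.9787.
Adj R^2 = 1 - 0.9787 = 0.0213.

0.0213


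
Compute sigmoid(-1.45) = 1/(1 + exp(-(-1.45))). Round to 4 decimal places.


First, exp(1.4500) = 4.2631.
Then sigma(z) = 1/(1 + 4.2631) = 0.1900.

0.1900


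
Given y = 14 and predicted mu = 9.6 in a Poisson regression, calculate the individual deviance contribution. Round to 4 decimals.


Compute y*ln(y/mu) = 14*ln(14/9.6) = 14*0.377294 = 5.282116.
y - mu = 4.4.
D = 2*(5.282116 - (4.4)) = 1.764232, which rounds to 1.7642.

1.7642


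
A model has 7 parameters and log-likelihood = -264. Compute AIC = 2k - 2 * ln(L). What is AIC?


Compute:
2k = 2*7 = 14.
-2*loglik = -2*(-264) = 528.
AIC = 14 + 528 = 542.

542


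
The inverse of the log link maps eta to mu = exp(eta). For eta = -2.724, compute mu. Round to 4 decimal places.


mu = exp(eta) = exp(-2.724).
= 0.0656.

0.0656


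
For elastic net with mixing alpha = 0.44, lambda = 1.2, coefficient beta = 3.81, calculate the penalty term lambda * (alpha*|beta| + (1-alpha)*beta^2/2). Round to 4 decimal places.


alpha * |beta| = 0.44 * 3.81 = 1.6764.
(1-alpha) * beta^2/2 = 0.56 * 14.5161/2 = 4.0645.
Total = 1.2 * (1.6764 + 4.0645) = 6.8891.

6.8891


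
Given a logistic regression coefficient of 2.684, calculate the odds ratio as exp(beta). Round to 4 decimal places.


The odds ratio is computed as:
OR = e^(2.684) = 14.6436.

14.6436


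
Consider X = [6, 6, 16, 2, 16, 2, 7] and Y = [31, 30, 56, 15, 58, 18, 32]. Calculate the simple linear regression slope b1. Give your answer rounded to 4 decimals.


First compute the means: xbar = 7.8571, ybar = 34.2857.
Then S_xx = sum((xi - xbar)^2) = 208.8571.
S_xy = sum((xi - xbar)(yi - ybar)) = 594.2857.
b1 = S_xy / S_xx = 594.2857 / 208.8571 = 2.8454.

2.8454


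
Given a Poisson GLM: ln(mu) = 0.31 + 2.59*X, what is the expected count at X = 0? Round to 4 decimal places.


Compute eta = 0.31 + 2.59 * 0 = 0.3100.
Apply inverse link: mu = e^0.3100 = 1.3634.

1.3634


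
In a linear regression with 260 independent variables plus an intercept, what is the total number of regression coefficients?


Each predictor gets one coefficient, plus one intercept.
Total parameters = 260 + 1 = 261.

261


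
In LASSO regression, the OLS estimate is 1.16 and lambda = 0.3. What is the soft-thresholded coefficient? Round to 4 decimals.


Absolute value: |1.16| = 1.16.
Compare to lambda = 0.3.
Since |beta| > lambda, coefficient = sign(beta)*(|beta| - lambda) = 0.8600.

0.8600


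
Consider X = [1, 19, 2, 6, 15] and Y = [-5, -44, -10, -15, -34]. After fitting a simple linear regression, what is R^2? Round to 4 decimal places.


The fitted line is Y = -3.8048 + -2.0692*X.
SSres = 7.9681, SStot = 1109.2000.
R^2 = 1 - SSres/SStot = 0.9928.

0.9928


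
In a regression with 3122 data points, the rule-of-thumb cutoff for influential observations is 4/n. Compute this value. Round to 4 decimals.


The threshold is 4/n.
4/3122 = 0.0013.

0.0013


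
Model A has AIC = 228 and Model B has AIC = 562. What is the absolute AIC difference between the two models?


Compute |228 - 562| = 334.
Model A has the smaller AIC.

334


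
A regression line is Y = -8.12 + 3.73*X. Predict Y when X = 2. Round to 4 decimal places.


Plug X = 2 into Y = -8.12 + 3.73*X:
Y = -8.12 + 7.4600 = -0.6600.

-0.6600


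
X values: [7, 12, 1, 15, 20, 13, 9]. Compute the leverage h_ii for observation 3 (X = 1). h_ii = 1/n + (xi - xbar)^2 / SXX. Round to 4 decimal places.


n = 7, xbar = 11.0000.
SXX = sum((xi - xbar)^2) = 222.0000.
h = 1/7 + (1 - 11.0000)^2 / 222.0000 = 0.5933.

0.5933


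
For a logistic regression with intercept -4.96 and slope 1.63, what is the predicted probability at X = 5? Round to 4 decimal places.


Compute z = -4.96 + (1.63)(5) = 3.1900.
exp(-z) = 0.0412.
P = 1/(1 + 0.0412) = 0.9605.

0.9605


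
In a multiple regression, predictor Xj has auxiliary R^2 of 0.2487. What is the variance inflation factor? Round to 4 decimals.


VIF = 1 / (1 - 0.2487).
= 1 / 0.7513 = 1.3310.

1.3310


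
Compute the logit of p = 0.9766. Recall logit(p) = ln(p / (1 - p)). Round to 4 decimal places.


Compute the odds: 0.9766/0.0234 = 41.7350.
Take the natural log: ln(41.7350) = 3.7313.

3.7313


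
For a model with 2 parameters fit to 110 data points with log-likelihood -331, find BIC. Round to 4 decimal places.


k * ln(n) = 2 * ln(110) = 2 * 4.700480 = 9.400960.
-2 * loglik = -2 * (-331) = 662.
BIC = 9.400960 + 662 = 671.400960, which rounds to 671.4010.

671.4010


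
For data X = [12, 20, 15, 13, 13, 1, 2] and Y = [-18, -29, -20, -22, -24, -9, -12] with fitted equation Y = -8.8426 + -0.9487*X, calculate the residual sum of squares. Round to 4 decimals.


Compute predicted values, then residuals = yi - yhat_i.
Residuals: [2.2270, -1.1834, 3.0731, -0.8243, -2.8243, 0.7913, -1.2600].
SSres = sum(residual^2) = 26.6738.

26.6738


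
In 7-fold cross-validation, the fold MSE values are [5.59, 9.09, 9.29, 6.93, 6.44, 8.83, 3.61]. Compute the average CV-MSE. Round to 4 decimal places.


Total MSE across folds = 49.7800.
CV-MSE = 49.7800/7 = 7.1114.

7.1114


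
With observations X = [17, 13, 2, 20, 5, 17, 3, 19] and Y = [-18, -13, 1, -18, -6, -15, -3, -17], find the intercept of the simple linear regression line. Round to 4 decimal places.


Compute b1 = -0.9695 from the OLS formula.
With xbar = 12.0000 and ybar = -11.1250, the intercept is:
b0 = -11.1250 - -0.9695 * 12.0000 = 0.5095.

0.5095


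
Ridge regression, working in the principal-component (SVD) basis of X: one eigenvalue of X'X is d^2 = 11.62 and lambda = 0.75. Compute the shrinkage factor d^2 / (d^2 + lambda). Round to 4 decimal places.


Compute the denominator: 11.62 + 0.75 = 12.3700.
Shrinkage factor = 11.62 / 12.3700 = 0.9394.

0.9394


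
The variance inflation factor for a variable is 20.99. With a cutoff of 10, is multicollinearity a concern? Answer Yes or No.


Check: VIF = 20.99 vs threshold = 10.
Since 20.99 >= 10, the answer is Yes.

Yes


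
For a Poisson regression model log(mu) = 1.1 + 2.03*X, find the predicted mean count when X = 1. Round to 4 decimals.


eta = 1.1 + 2.03 * 1 = 3.1300.
mu = exp(3.1300) = 22.8740.

22.8740


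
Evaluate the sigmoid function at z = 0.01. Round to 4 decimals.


Compute exp(-0.0100) = 0.9900.
Sigmoid = 1 / (1 + 0.9900) = 1 / 1.9900 = 0.5025.

0.5025


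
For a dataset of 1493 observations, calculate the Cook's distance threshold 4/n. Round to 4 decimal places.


Cook's distance cutoff = 4/n = 4/1493.
= 0.0027.

0.0027


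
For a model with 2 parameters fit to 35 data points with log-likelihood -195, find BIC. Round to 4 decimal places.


k * ln(n) = 2 * ln(35) = 2 * 3.555348 = 7.110696.
-2 * loglik = -2 * (-195) = 390.
BIC = 7.110696 + 390 = 397.110696, which rounds to 397.1107.

397.1107


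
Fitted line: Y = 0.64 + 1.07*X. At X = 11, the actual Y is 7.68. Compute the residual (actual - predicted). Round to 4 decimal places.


Compute yhat = 0.64 + (1.07)(11) = 12.4100.
Residual = actual - predicted = 7.68 - 12.4100 = -4.7300.

-4.7300


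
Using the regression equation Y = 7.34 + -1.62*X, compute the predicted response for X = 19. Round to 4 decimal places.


Plug X = 19 into Y = 7.34 + -1.62*X:
Y = 7.34 + -30.7800 = -23.4400.

-23.4400


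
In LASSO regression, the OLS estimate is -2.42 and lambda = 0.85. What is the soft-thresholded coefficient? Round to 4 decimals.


Check: |-2.42| = 2.42 vs lambda = 0.85.
Since |beta| > lambda, coefficient = sign(beta)*(|beta| - lambda) = -1.5700.
Soft-thresholded coefficient = -1.5700.

-1.5700


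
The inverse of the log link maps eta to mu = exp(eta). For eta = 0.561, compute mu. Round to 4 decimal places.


The inverse log link gives:
mu = exp(0.561) = 1.7524.

1.7524


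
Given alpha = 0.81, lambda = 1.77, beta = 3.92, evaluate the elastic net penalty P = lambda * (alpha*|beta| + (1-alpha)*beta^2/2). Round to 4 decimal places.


L1 component = 0.81 * |3.92| = 3.1752.
L2 component = 0.19 * 3.92^2 / 2 = 1.4598.
Penalty = 1.77 * (3.1752 + 1.4598) = 1.77 * 4.6350 = 8.2040.

8.2040


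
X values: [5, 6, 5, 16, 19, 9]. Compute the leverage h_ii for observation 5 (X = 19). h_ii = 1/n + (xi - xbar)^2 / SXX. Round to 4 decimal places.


Compute xbar = 10.0000 with n = 6 observations.
SXX = 184.0000.
Leverage = 1/6 + (19 - 10.0000)^2/184.0000 = 0.6069.

0.6069


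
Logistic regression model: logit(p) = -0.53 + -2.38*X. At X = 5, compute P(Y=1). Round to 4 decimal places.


z = -0.53 + -2.38 * 5 = -12.4300.
Sigmoid: P = 1 / (1 + exp(12.4300)) = 0.0000.

0.0000


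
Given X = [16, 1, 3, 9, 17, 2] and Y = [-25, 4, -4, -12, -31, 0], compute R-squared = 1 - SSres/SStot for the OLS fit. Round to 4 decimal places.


After computing the OLS fit (b0=4.2604, b1=-1.9492):
SSres = 18.6732, SStot = 991.3333.
R^2 = 1 - 18.6732/991.3333 = 0.9812.

0.9812


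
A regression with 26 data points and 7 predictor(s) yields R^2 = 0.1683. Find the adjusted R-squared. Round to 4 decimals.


Adjusted R^2 = 1 - (1 - R^2) * (n-1)/(n-p-1).
(1 - R^2) = 0.8317.
(n-1)/(n-p-1) = 25/18.
(1 - R^2) * (n-1) = 0.8317 * 25 = 20.7925.
Divide by (n-p-1): 20.7925 / 18 = 1.1551.
Adj R^2 = 1 - 1.1551 = -0.1551.

-0.1551


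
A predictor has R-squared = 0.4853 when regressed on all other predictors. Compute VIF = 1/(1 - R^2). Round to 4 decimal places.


VIF = 1 / (1 - 0.4853).
= 1 / 0.5147 = 1.9429.

1.9429


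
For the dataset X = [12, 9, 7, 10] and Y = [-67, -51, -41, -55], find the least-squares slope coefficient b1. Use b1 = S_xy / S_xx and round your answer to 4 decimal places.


The sample means are xbar = 9.5000 and ybar = -53.5000.
Compute S_xx = 13.0000 and S_xy = -67.0000.
Slope b1 = S_xy / S_xx = -67.0000 / 13.0000 = -5.1538.

-5.1538


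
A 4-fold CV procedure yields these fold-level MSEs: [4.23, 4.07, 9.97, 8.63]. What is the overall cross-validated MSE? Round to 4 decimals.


Total MSE across folds = 26.9000.
CV-MSE = 26.9000/4 = 6.7250.

6.7250


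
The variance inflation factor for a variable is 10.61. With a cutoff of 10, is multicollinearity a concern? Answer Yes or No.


Check: VIF = 10.61 vs threshold = 10.
Since 10.61 >= 10, the answer is Yes.

Yes


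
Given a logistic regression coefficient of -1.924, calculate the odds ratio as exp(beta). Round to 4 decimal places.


Odds ratio = exp(beta) = exp(-1.924).
= 0.1460.

0.1460


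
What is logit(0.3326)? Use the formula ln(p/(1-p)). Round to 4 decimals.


The odds are p/(1-p) = 0.3326 / 0.6674 = 0.4984.
logit(p) = ln(0.4984) = -0.6964.

-0.6964


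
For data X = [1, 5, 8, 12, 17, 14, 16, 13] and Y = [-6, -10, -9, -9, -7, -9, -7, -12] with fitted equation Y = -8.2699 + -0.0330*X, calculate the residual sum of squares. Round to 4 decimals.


Predicted values from Y = -8.2699 + -0.0330*X.
Residuals: [2.3029, -1.5651, -0.4661, -0.3341, 1.8309, -0.2681, 1.7979, -3.3011].
SSres = 25.6355.

25.6355


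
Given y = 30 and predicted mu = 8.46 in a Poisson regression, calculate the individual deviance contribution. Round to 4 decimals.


Compute y*ln(y/mu) = 30*ln(30/8.46) = 30*1.265848 = 37.975440.
y - mu = 21.54.
D = 2*(37.975440 - (21.54)) = 32.870880, which rounds to 32.8709.

32.8709


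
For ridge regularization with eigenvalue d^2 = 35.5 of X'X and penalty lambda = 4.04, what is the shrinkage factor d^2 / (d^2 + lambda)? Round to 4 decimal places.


d^2 + lambda = 35.5 + 4.04 = 39.5400.
Shrinkage factor = 35.5/39.5400 = 0.8978.

0.8978


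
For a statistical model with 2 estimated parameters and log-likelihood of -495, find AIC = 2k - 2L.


AIC = 2k - 2*loglik = 2(2) - 2(-495).
= 4 + 990 = 994.

994


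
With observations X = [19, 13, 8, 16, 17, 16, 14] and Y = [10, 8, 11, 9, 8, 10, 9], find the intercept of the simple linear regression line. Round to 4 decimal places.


The slope is b1 = -0.1117.
Sample means are xbar = 14.7143 and ybar = 9.2857.
Intercept: b0 = 9.2857 - (-0.1117)(14.7143) = 10.9299.

10.9299


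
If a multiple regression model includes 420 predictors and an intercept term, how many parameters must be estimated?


Including the intercept, the model has 420 predictor coefficients + 1 intercept.
Total = 421.

421


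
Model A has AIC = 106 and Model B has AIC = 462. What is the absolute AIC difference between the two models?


Compute |106 - 462| = 356.
Model A has the smaller AIC.

356


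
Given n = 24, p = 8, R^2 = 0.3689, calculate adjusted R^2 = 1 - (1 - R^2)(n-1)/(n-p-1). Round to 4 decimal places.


Adjusted R^2 = 1 - (1 - R^2) * (n-1)/(n-p-1).
(1 - R^2) = 0.6311.
(n-1)/(n-p-1) = 23/15.
(1 - R^2) * (n-1) = 0.6311 * 23 = 14.5153.
Divide by (n-p-1): 14.5153 / 15 = 0.9677.
Adj R^2 = 1 - 0.9677 = 0.0323.

0.0323


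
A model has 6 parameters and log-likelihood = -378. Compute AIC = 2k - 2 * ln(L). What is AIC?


Compute:
2k = 2*6 = 12.
-2*loglik = -2*(-378) = 756.
AIC = 12 + 756 = 768.

768


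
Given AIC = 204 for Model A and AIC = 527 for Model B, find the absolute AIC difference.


Compute |204 - 527| = 323.
Model A has the smaller AIC.

323


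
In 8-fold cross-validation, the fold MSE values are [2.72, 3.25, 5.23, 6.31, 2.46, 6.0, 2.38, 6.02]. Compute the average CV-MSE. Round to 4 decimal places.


Total MSE across folds = 34.3700.
CV-MSE = 34.3700/8 = 4.2963.

4.2963


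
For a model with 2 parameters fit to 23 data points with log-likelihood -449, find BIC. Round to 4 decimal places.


k * ln(n) = 2 * ln(23) = 2 * 3.135494 = 6.270988.
-2 * loglik = -2 * (-449) = 898.
BIC = 6.270988 + 898 = 904.270988, which rounds to 904.2710.

904.2710


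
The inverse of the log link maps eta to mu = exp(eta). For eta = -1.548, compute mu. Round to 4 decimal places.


Apply the inverse link:
mu = e^-1.548 = 0.2127.

0.2127


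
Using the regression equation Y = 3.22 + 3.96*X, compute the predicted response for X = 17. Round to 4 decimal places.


Substitute X = 17 into the equation:
Y = 3.22 + 3.96 * 17 = 3.22 + 67.3200 = 70.5400.

70.5400


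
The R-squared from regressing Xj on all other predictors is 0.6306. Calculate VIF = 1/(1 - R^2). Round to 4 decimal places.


Using VIF = 1/(1 - R^2_j):
1 - 0.6306 = 0.3694.
VIF = 2.7071.

2.7071


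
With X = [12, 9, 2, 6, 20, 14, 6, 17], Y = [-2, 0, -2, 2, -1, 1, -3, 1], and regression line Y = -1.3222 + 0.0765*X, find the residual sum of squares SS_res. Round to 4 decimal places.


Predicted values from Y = -1.3222 + 0.0765*X.
Residuals: [-1.5958, 0.6337, -0.8308, 2.8632, -1.2078, 1.2512, -2.1368, 1.0217].
SSres = 20.4704.

20.4704


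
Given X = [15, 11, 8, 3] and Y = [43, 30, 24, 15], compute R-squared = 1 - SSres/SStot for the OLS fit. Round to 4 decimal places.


The fitted line is Y = 6.7883 + 2.2932*X.
SSres = 10.4039, SStot = 414.0000.
R^2 = 1 - SSres/SStot = 0.9749.

0.9749


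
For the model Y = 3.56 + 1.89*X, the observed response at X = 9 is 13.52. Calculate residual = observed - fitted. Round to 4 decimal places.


Predicted = 3.56 + 1.89 * 9 = 20.5700.
Residual = 13.52 - 20.5700 = -7.0500.

-7.0500


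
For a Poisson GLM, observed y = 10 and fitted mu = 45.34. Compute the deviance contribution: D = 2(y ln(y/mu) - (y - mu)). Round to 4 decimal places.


First: ln(10/45.34) = -1.511605.
Then: 10 * -1.511605 = -15.116050.
y - mu = 10 - 45.34 = -35.34.
D = 2(-15.116050 - -35.34) = 40.447900, which rounds to 40.4479.

40.4479


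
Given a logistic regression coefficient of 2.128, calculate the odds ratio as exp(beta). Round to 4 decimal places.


The odds ratio is computed as:
OR = e^(2.128) = 8.3981.

8.3981


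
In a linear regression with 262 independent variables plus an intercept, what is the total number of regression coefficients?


Total coefficients = number of predictors + 1 (for the intercept).
= 262 + 1 = 263.

263


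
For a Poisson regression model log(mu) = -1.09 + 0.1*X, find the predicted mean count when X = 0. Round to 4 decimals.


Linear predictor: eta = -1.09 + (0.1)(0) = -1.0900.
Expected count: mu = exp(-1.0900) = 0.3362.

0.3362


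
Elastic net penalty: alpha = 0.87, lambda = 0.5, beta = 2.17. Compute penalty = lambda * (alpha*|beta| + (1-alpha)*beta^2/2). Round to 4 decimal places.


Compute:
L1 = 0.87 * 2.17 = 1.8879.
L2 = 0.13 * 2.17^2 / 2 = 0.3061.
Penalty = 0.5 * (1.8879 + 0.3061) = 1.0970.

1.0970


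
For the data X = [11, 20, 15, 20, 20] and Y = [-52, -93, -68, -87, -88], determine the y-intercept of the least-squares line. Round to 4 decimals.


Compute b1 = -4.1677 from the OLS formula.
With xbar = 17.2000 and ybar = -77.6000, the intercept is:
b0 = -77.6000 - -4.1677 * 17.2000 = -5.9162.

-5.9162


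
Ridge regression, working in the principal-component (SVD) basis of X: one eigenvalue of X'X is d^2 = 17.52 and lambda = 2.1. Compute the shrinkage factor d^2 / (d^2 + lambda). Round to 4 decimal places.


Compute the denominator: 17.52 + 2.1 = 19.6200.
Shrinkage factor = 17.52 / 19.6200 = 0.8930.

0.8930


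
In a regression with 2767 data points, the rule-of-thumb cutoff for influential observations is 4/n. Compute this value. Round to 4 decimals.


The threshold is 4/n.
4/2767 = 0.0014.

0.0014


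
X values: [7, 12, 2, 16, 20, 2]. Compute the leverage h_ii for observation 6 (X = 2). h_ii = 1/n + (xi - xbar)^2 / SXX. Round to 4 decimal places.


Compute xbar = 9.8333 with n = 6 observations.
SXX = 276.8333.
Leverage = 1/6 + (2 - 9.8333)^2/276.8333 = 0.3883.

0.3883


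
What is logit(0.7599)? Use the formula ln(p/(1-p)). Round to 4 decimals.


The odds are p/(1-p) = 0.7599 / 0.2401 = 3.1649.
logit(p) = ln(3.1649) = 1.1521.

1.1521


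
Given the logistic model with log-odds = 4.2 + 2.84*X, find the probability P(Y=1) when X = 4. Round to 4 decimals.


z = 4.2 + 2.84 * 4 = 15.5600.
Sigmoid: P = 1 / (1 + exp(-15.5600)) = 1.0000.

1.0000


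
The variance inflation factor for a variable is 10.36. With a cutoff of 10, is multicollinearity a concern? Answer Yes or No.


Check: VIF = 10.36 vs threshold = 10.
Since 10.36 >= 10, the answer is Yes.

Yes


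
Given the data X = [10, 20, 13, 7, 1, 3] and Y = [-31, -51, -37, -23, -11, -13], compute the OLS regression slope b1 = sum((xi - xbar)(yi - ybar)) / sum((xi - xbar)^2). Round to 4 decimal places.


The sample means are xbar = 9.0000 and ybar = -27.6667.
Compute S_xx = 242.0000 and S_xy = -528.0000.
Slope b1 = S_xy / S_xx = -528.0000 / 242.0000 = -2.1818.

-2.1818


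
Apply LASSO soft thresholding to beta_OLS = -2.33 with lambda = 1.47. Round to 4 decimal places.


Check: |-2.33| = 2.33 vs lambda = 1.47.
Since |beta| > lambda, coefficient = sign(beta)*(|beta| - lambda) = -0.8600.
Soft-thresholded coefficient = -0.8600.

-0.8600


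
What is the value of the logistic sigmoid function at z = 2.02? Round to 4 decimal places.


First, exp(-2.0200) = 0.1327.
Then sigma(z) = 1/(1 + 0.1327) = 0.8829.

0.8829


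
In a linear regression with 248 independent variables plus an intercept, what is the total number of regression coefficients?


Including the intercept, the model has 248 predictor coefficients + 1 intercept.
Total = 249.

249


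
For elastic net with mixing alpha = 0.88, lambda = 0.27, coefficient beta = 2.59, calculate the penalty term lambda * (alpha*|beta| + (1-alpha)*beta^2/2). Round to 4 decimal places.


L1 component = 0.88 * |2.59| = 2.2792.
L2 component = 0.12 * 2.59^2 / 2 = 0.4025.
Penalty = 0.27 * (2.2792 + 0.4025) = 0.27 * 2.6817 = 0.7241.

0.7241


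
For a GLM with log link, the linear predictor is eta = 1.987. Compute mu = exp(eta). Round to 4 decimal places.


The inverse log link gives:
mu = exp(1.987) = 7.2936.

7.2936


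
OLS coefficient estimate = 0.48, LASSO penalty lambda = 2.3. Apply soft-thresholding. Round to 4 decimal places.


Absolute value: |0.48| = 0.48.
Compare to lambda = 2.3.
Since |beta| <= lambda, the coefficient is set to 0.

0.0000


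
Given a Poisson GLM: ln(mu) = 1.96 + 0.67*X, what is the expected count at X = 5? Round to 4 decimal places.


Linear predictor: eta = 1.96 + (0.67)(5) = 5.3100.
Expected count: mu = exp(5.3100) = 202.3502.

202.3502


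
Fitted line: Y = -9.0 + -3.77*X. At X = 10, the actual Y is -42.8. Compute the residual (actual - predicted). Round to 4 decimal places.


Compute yhat = -9.0 + (-3.77)(10) = -46.7000.
Residual = actual - predicted = -42.8 - -46.7000 = 3.9000.

3.9000


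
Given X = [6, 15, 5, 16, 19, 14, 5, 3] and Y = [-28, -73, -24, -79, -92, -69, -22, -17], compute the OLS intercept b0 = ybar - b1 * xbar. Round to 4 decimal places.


The slope is b1 = -4.8938.
Sample means are xbar = 10.3750 and ybar = -50.5000.
Intercept: b0 = -50.5000 - (-4.8938)(10.3750) = 0.2731.

0.2731


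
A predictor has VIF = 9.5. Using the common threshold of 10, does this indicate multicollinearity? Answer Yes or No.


Compare VIF = 9.5 to the threshold of 10.
9.5 < 10, so the answer is No.

No


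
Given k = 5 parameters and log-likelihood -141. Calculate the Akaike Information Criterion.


AIC = 2k - 2*loglik = 2(5) - 2(-141).
= 10 + 282 = 292.

292


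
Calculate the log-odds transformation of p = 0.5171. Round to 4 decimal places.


1 - p = 0.4829.
p/(1-p) = 1.0708.
logit = ln(1.0708) = 0.0684.

0.0684


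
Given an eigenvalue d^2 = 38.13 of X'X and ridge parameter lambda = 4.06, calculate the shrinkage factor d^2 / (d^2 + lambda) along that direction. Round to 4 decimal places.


d^2 + lambda = 38.13 + 4.06 = 42.1900.
Shrinkage factor = 38.13/42.1900 = 0.9038.

0.9038


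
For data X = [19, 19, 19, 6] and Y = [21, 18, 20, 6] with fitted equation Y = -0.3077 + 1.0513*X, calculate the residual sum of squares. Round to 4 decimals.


Predicted values from Y = -0.3077 + 1.0513*X.
Residuals: [1.3330, -1.6670, 0.3330, -0.0001].
SSres = 4.6667.

4.6667


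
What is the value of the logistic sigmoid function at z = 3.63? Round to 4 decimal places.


Compute exp(-3.6300) = 0.0265.
Sigmoid = 1 / (1 + 0.0265) = 1 / 1.0265 = 0.9742.

0.9742


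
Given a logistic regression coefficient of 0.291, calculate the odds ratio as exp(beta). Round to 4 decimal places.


Odds ratio = exp(beta) = exp(0.291).
= 1.3378.

1.3378


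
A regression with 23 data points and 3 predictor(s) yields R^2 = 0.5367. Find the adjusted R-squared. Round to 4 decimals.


Plug in: Adj R^2 = 1 - (1 - 0.5367) * 22/19.
= 1 - 0.4633 * 22/19
= 1 - 10.1926 / 19
= 1 - 0.5365 = 0.4635.

0.4635


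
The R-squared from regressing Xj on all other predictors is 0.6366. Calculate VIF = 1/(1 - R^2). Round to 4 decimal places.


VIF = 1 / (1 - 0.6366).
= 1 / 0.3634 = 2.7518.

2.7518


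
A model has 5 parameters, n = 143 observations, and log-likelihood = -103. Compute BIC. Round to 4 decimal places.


Compute k*ln(n) = 5*ln(143) = 5*4.962845 = 24.814225.
Then -2*loglik = 206.
BIC = 24.814225 + 206 = 230.814225, which rounds to 230.8142.

230.8142


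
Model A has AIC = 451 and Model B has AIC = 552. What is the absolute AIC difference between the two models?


Compute |451 - 552| = 101.
Model A has the smaller AIC.

101


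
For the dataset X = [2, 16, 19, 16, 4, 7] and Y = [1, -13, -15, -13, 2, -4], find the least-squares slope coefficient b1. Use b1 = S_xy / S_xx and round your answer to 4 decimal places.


The sample means are xbar = 10.6667 and ybar = -7.0000.
Compute S_xx = 259.3333 and S_xy = -271.0000.
Slope b1 = S_xy / S_xx = -271.0000 / 259.3333 = -1.0450.

-1.0450


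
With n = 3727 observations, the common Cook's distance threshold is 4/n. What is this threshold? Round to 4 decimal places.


Cook's distance cutoff = 4/n = 4/3727.
= 0.0011.

0.0011


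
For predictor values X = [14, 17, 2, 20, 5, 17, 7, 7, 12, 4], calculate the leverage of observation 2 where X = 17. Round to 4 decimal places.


Mean of X: xbar = 10.5000.
SXX = 358.5000.
For X = 17: h = 1/10 + (17 - 10.5000)^2/358.5000 = 0.2179.

0.2179


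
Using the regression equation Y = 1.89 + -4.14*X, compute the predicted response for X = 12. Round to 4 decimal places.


Predicted value:
Y = 1.89 + (-4.14)(12) = 1.89 + -49.6800 = -47.7900.

-47.7900


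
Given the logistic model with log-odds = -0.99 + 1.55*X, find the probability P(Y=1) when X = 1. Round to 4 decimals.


z = -0.99 + 1.55 * 1 = 0.5600.
Sigmoid: P = 1 / (1 + exp(-0.5600)) = 0.6365.

0.6365


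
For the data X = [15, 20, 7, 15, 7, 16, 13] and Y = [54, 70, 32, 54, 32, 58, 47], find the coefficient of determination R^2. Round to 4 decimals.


The fitted line is Y = 11.2058 + 2.8877*X.
SSres = 5.6965, SStot = 1151.7143.
R^2 = 1 - SSres/SStot = 0.9951.

0.9951


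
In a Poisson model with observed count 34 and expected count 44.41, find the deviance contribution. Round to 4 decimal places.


Compute y*ln(y/mu) = 34*ln(34/44.41) = 34*-0.267104 = -9.081536.
y - mu = -10.41.
D = 2*(-9.081536 - (-10.41)) = 2.656928, which rounds to 2.6569.

2.6569


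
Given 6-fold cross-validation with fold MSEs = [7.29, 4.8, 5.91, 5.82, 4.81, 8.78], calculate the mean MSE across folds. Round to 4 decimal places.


Add all fold MSEs: 37.4100.
Divide by k = 6: 37.4100/6 = 6.2350.

6.2350


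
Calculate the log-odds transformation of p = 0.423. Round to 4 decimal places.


Compute the odds: 0.423/0.577 = 0.7331.
Take the natural log: ln(0.7331) = -0.3105.

-0.3105


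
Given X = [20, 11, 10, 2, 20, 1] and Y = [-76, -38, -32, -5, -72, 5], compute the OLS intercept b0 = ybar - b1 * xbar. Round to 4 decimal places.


Compute b1 = -4.0126 from the OLS formula.
With xbar = 10.6667 and ybar = -36.3333, the intercept is:
b0 = -36.3333 - -4.0126 * 10.6667 = 6.4680.

6.4680
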